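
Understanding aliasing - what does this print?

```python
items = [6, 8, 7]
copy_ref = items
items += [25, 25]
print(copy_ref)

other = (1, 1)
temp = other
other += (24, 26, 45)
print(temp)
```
[6, 8, 7, 25, 25]
(1, 1)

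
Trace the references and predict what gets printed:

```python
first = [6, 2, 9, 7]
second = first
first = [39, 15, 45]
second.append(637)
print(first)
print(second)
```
[39, 15, 45]
[6, 2, 9, 7, 637]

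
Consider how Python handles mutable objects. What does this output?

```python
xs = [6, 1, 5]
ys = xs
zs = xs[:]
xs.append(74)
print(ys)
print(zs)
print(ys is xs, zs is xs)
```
[6, 1, 5, 74]
[6, 1, 5]
True False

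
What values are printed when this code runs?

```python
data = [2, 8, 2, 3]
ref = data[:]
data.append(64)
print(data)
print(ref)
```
[2, 8, 2, 3, 64]
[2, 8, 2, 3]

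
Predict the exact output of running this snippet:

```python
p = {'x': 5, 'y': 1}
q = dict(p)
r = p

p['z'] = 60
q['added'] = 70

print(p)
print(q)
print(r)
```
{'x': 5, 'y': 1, 'z': 60}
{'x': 5, 'y': 1, 'added': 70}
{'x': 5, 'y': 1, 'z': 60}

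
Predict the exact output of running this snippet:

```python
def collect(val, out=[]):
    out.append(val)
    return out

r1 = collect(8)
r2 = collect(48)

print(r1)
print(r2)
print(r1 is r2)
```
[8, 48]
[8, 48]
True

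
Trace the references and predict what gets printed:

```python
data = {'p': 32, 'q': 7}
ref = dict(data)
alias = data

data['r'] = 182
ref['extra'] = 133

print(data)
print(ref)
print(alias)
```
{'p': 32, 'q': 7, 'r': 182}
{'p': 32, 'q': 7, 'extra': 133}
{'p': 32, 'q': 7, 'r': 182}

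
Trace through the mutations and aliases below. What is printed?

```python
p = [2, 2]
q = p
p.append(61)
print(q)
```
[2, 2, 61]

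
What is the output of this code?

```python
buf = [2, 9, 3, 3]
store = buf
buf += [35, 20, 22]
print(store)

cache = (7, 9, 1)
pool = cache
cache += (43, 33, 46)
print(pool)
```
[2, 9, 3, 3, 35, 20, 22]
(7, 9, 1)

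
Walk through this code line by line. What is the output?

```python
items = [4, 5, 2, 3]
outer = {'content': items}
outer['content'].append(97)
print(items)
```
[4, 5, 2, 3, 97]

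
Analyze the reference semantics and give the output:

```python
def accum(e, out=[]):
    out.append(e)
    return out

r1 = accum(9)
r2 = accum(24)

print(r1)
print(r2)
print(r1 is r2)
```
[9, 24]
[9, 24]
True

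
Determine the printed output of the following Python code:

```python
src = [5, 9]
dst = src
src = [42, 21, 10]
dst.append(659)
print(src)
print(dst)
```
[42, 21, 10]
[5, 9, 659]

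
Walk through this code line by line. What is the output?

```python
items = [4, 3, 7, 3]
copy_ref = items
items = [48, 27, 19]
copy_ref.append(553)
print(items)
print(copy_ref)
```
[48, 27, 19]
[4, 3, 7, 3, 553]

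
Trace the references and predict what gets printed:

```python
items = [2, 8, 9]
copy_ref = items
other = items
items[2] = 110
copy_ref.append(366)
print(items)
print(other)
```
[2, 8, 110, 366]
[2, 8, 110, 366]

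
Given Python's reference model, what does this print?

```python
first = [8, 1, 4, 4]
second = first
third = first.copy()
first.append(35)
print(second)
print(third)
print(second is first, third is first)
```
[8, 1, 4, 4, 35]
[8, 1, 4, 4]
True False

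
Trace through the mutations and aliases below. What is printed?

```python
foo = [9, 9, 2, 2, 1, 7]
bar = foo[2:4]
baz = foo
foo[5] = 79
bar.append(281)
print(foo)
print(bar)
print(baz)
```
[9, 9, 2, 2, 1, 79]
[2, 2, 281]
[9, 9, 2, 2, 1, 79]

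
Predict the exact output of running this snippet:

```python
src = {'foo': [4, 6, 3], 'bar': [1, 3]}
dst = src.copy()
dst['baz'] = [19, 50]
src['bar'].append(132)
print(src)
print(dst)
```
{'foo': [4, 6, 3], 'bar': [1, 3, 132]}
{'foo': [4, 6, 3], 'bar': [1, 3, 132], 'baz': [19, 50]}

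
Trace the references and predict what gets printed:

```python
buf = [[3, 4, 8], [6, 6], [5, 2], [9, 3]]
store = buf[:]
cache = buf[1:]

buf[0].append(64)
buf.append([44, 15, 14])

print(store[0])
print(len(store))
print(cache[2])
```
[3, 4, 8, 64]
4
[9, 3]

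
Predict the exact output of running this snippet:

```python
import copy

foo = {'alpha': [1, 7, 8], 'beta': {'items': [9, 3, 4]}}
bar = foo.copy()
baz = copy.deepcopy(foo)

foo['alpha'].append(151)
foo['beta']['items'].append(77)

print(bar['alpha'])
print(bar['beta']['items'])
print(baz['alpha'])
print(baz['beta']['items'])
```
[1, 7, 8, 151]
[9, 3, 4, 77]
[1, 7, 8]
[9, 3, 4]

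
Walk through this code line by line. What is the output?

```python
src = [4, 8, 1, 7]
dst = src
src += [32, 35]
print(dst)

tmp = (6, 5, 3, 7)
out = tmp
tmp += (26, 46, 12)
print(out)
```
[4, 8, 1, 7, 32, 35]
(6, 5, 3, 7)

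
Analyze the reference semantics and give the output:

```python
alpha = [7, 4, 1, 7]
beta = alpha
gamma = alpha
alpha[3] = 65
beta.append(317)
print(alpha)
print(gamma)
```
[7, 4, 1, 65, 317]
[7, 4, 1, 65, 317]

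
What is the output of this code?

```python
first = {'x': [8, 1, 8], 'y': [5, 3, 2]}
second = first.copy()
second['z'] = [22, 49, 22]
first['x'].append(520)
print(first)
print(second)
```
{'x': [8, 1, 8, 520], 'y': [5, 3, 2]}
{'x': [8, 1, 8, 520], 'y': [5, 3, 2], 'z': [22, 49, 22]}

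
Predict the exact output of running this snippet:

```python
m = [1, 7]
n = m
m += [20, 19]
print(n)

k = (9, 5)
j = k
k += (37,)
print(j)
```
[1, 7, 20, 19]
(9, 5)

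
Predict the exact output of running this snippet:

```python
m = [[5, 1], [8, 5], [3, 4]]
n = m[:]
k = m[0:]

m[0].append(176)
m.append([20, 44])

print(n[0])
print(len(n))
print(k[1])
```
[5, 1, 176]
3
[8, 5]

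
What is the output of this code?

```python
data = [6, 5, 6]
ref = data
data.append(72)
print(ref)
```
[6, 5, 6, 72]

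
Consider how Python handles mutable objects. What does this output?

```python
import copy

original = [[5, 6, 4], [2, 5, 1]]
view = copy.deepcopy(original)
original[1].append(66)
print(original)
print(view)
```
[[5, 6, 4], [2, 5, 1, 66]]
[[5, 6, 4], [2, 5, 1]]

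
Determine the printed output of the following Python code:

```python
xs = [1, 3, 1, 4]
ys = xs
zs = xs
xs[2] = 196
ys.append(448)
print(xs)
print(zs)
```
[1, 3, 196, 4, 448]
[1, 3, 196, 4, 448]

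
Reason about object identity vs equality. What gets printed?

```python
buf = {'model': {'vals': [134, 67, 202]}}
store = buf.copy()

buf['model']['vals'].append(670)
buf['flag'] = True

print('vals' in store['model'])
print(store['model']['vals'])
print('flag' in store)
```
True
[134, 67, 202, 670]
False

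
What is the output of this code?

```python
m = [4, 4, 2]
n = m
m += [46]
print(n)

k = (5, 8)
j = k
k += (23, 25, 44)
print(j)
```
[4, 4, 2, 46]
(5, 8)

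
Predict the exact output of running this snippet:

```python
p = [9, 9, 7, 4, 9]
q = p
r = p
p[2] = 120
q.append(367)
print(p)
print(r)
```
[9, 9, 120, 4, 9, 367]
[9, 9, 120, 4, 9, 367]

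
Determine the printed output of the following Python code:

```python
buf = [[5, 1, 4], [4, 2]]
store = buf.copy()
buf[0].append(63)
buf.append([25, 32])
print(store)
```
[[5, 1, 4, 63], [4, 2]]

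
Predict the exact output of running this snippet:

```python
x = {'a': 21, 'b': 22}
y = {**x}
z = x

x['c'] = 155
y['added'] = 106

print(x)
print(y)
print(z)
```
{'a': 21, 'b': 22, 'c': 155}
{'a': 21, 'b': 22, 'added': 106}
{'a': 21, 'b': 22, 'c': 155}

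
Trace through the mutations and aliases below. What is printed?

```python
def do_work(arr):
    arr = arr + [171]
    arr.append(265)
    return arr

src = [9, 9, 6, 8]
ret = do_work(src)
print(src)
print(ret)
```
[9, 9, 6, 8]
[9, 9, 6, 8, 171, 265]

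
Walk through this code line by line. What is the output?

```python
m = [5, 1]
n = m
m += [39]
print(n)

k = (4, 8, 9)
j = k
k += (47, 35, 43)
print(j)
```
[5, 1, 39]
(4, 8, 9)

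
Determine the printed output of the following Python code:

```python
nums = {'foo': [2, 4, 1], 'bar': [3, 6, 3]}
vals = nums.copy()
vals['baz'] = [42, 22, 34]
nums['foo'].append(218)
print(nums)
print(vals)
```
{'foo': [2, 4, 1, 218], 'bar': [3, 6, 3]}
{'foo': [2, 4, 1, 218], 'bar': [3, 6, 3], 'baz': [42, 22, 34]}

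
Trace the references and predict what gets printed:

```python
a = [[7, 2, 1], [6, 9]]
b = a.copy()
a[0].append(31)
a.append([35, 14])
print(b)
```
[[7, 2, 1, 31], [6, 9]]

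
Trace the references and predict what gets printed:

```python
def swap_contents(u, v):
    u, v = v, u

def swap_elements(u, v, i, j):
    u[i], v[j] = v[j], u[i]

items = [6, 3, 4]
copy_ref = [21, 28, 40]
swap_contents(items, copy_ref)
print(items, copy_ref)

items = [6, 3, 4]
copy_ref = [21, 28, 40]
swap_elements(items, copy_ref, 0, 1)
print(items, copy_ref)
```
[6, 3, 4] [21, 28, 40]
[28, 3, 4] [21, 6, 40]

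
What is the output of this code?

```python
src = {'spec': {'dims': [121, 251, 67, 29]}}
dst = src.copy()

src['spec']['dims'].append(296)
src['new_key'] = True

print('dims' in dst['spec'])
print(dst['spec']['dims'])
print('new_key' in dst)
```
True
[121, 251, 67, 29, 296]
False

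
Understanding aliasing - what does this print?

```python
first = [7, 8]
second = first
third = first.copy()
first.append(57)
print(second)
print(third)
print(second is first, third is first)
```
[7, 8, 57]
[7, 8]
True False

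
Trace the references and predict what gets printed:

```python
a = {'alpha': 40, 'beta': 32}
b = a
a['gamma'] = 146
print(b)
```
{'alpha': 40, 'beta': 32, 'gamma': 146}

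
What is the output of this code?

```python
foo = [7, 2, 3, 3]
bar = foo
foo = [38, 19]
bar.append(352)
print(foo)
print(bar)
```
[38, 19]
[7, 2, 3, 3, 352]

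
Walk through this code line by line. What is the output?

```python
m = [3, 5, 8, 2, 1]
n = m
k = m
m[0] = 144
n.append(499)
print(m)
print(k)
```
[144, 5, 8, 2, 1, 499]
[144, 5, 8, 2, 1, 499]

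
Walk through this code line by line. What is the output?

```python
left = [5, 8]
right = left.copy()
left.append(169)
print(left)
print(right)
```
[5, 8, 169]
[5, 8]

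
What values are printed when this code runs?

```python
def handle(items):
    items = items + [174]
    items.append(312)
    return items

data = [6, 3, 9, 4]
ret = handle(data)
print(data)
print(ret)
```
[6, 3, 9, 4]
[6, 3, 9, 4, 174, 312]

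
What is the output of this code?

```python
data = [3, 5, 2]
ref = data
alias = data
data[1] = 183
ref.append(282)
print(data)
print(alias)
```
[3, 183, 2, 282]
[3, 183, 2, 282]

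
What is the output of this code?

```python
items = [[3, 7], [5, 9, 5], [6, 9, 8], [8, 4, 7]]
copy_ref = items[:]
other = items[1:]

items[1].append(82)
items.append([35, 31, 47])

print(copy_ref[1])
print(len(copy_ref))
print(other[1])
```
[5, 9, 5, 82]
4
[6, 9, 8]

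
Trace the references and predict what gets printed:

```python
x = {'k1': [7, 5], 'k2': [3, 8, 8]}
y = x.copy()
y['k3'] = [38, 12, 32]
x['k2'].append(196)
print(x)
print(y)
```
{'k1': [7, 5], 'k2': [3, 8, 8, 196]}
{'k1': [7, 5], 'k2': [3, 8, 8, 196], 'k3': [38, 12, 32]}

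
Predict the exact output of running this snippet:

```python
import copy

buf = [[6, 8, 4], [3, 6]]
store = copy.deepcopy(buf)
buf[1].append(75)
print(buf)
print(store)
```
[[6, 8, 4], [3, 6, 75]]
[[6, 8, 4], [3, 6]]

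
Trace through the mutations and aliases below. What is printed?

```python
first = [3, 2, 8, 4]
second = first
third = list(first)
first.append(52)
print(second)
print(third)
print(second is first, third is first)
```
[3, 2, 8, 4, 52]
[3, 2, 8, 4]
True False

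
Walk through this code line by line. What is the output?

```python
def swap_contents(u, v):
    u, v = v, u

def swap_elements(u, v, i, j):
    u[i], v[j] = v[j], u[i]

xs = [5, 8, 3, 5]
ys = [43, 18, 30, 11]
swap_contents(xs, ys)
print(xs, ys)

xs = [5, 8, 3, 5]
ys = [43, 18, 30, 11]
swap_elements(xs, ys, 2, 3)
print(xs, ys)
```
[5, 8, 3, 5] [43, 18, 30, 11]
[5, 8, 11, 5] [43, 18, 30, 3]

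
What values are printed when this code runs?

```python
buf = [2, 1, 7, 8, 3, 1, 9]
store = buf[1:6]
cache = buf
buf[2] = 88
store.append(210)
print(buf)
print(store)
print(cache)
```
[2, 1, 88, 8, 3, 1, 9]
[1, 7, 8, 3, 1, 210]
[2, 1, 88, 8, 3, 1, 9]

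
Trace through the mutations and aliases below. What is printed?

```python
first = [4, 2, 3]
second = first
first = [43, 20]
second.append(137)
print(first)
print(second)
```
[43, 20]
[4, 2, 3, 137]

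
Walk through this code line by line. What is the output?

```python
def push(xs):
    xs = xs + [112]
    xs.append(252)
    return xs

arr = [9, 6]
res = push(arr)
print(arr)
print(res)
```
[9, 6]
[9, 6, 112, 252]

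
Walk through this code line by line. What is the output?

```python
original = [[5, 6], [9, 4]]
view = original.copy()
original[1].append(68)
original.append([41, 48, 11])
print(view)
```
[[5, 6], [9, 4, 68]]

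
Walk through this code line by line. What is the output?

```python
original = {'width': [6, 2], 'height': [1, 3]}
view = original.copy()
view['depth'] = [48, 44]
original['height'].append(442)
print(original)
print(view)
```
{'width': [6, 2], 'height': [1, 3, 442]}
{'width': [6, 2], 'height': [1, 3, 442], 'depth': [48, 44]}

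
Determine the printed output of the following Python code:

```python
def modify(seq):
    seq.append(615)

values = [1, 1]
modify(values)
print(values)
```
[1, 1, 615]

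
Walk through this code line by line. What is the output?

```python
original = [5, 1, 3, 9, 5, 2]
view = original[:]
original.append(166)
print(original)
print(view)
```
[5, 1, 3, 9, 5, 2, 166]
[5, 1, 3, 9, 5, 2]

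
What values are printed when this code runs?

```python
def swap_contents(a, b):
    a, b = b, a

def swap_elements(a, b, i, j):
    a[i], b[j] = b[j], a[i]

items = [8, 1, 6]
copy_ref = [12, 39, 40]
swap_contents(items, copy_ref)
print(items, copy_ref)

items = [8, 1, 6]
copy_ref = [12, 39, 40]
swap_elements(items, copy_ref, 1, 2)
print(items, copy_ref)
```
[8, 1, 6] [12, 39, 40]
[8, 40, 6] [12, 39, 1]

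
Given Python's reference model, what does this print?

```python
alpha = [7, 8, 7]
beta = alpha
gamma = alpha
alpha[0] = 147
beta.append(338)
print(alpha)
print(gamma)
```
[147, 8, 7, 338]
[147, 8, 7, 338]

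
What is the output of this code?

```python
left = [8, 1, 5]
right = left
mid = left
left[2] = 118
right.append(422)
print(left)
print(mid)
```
[8, 1, 118, 422]
[8, 1, 118, 422]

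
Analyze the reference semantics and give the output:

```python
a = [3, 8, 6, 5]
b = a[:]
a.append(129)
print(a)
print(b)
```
[3, 8, 6, 5, 129]
[3, 8, 6, 5]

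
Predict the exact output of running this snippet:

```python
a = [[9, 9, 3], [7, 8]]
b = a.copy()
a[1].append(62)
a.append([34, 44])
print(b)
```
[[9, 9, 3], [7, 8, 62]]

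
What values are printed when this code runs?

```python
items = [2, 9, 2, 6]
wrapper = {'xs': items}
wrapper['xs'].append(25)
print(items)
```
[2, 9, 2, 6, 25]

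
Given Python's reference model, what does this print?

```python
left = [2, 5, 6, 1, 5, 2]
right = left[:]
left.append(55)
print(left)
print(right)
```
[2, 5, 6, 1, 5, 2, 55]
[2, 5, 6, 1, 5, 2]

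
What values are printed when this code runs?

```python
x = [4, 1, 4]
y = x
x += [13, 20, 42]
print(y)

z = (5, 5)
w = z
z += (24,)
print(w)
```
[4, 1, 4, 13, 20, 42]
(5, 5)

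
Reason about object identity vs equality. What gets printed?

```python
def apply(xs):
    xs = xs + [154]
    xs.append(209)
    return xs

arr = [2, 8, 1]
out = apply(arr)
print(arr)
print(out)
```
[2, 8, 1]
[2, 8, 1, 154, 209]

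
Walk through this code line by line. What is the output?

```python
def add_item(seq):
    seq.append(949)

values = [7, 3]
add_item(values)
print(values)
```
[7, 3, 949]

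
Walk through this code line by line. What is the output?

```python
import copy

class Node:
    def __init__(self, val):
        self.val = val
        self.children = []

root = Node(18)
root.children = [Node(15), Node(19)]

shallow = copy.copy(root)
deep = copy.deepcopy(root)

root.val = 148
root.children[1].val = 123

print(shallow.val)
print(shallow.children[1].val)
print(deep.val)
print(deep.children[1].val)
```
18
123
18
19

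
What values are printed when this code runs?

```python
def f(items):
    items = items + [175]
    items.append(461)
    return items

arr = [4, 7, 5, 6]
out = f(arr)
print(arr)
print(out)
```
[4, 7, 5, 6]
[4, 7, 5, 6, 175, 461]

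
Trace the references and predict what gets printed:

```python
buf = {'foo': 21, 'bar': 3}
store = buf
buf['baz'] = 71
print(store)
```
{'foo': 21, 'bar': 3, 'baz': 71}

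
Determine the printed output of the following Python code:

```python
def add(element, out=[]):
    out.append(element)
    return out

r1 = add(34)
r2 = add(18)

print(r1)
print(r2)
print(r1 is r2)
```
[34, 18]
[34, 18]
True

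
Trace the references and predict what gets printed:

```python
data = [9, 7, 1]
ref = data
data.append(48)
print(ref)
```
[9, 7, 1, 48]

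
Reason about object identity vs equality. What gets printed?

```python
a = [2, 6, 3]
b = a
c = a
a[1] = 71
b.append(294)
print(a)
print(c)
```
[2, 71, 3, 294]
[2, 71, 3, 294]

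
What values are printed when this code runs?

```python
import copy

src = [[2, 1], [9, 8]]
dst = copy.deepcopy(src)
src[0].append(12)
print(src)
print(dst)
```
[[2, 1, 12], [9, 8]]
[[2, 1], [9, 8]]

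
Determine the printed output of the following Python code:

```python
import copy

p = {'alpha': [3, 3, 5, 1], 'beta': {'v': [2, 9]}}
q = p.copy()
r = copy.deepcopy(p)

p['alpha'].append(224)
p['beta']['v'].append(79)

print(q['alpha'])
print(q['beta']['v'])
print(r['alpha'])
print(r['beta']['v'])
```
[3, 3, 5, 1, 224]
[2, 9, 79]
[3, 3, 5, 1]
[2, 9]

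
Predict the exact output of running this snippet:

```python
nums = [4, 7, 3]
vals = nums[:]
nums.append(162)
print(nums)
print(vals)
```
[4, 7, 3, 162]
[4, 7, 3]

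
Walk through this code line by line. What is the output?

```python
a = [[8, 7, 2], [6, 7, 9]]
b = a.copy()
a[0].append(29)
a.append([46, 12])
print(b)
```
[[8, 7, 2, 29], [6, 7, 9]]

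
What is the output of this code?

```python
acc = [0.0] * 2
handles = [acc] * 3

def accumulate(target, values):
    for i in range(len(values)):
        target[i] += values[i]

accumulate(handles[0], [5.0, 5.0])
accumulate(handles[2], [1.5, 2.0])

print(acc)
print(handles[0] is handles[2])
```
[6.5, 7.0]
True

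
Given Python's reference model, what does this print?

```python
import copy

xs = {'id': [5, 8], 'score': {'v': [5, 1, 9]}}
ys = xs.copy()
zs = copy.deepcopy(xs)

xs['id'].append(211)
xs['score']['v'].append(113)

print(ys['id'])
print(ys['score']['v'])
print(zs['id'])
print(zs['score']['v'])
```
[5, 8, 211]
[5, 1, 9, 113]
[5, 8]
[5, 1, 9]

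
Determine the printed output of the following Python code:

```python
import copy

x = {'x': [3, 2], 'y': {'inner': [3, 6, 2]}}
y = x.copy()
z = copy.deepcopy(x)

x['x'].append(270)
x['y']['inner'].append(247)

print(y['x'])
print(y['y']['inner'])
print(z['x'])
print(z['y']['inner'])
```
[3, 2, 270]
[3, 6, 2, 247]
[3, 2]
[3, 6, 2]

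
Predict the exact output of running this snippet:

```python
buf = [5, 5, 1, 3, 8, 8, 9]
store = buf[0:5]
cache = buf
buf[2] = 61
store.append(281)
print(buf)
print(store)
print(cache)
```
[5, 5, 61, 3, 8, 8, 9]
[5, 5, 1, 3, 8, 281]
[5, 5, 61, 3, 8, 8, 9]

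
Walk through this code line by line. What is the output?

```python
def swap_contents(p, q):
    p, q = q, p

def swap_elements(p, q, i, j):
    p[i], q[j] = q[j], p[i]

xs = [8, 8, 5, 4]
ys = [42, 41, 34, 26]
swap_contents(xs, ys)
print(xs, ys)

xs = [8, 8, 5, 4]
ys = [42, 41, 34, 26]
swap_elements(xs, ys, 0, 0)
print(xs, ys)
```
[8, 8, 5, 4] [42, 41, 34, 26]
[42, 8, 5, 4] [8, 41, 34, 26]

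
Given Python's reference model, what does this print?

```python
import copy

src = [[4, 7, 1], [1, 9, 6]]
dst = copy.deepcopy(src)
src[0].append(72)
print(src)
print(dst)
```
[[4, 7, 1, 72], [1, 9, 6]]
[[4, 7, 1], [1, 9, 6]]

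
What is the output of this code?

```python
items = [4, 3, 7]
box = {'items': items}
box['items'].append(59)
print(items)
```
[4, 3, 7, 59]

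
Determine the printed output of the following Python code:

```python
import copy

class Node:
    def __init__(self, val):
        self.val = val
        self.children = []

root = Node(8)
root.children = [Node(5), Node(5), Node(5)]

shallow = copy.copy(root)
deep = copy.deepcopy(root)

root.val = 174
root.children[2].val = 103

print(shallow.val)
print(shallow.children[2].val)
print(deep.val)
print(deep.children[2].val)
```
8
103
8
5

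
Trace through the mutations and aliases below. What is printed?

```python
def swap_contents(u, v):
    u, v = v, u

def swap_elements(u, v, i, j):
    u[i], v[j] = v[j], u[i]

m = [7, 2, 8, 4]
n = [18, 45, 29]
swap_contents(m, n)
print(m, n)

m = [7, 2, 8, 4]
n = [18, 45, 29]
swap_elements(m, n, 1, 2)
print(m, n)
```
[7, 2, 8, 4] [18, 45, 29]
[7, 29, 8, 4] [18, 45, 2]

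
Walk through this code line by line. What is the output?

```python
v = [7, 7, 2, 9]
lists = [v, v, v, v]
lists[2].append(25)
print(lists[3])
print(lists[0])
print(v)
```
[7, 7, 2, 9, 25]
[7, 7, 2, 9, 25]
[7, 7, 2, 9, 25]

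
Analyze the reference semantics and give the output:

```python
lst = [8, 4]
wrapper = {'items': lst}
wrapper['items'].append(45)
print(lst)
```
[8, 4, 45]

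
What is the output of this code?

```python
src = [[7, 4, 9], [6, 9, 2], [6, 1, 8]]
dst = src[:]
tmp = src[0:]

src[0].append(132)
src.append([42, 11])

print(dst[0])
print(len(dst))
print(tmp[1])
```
[7, 4, 9, 132]
3
[6, 9, 2]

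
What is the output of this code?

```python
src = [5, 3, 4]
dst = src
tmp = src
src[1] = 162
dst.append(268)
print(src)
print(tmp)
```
[5, 162, 4, 268]
[5, 162, 4, 268]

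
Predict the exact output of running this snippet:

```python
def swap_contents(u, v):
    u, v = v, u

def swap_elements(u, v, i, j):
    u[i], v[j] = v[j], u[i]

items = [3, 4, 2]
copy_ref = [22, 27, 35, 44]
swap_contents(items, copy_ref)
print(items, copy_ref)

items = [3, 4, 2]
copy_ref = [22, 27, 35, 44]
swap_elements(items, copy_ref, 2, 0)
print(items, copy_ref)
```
[3, 4, 2] [22, 27, 35, 44]
[3, 4, 22] [2, 27, 35, 44]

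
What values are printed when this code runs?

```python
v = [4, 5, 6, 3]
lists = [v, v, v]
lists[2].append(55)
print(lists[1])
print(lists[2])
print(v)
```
[4, 5, 6, 3, 55]
[4, 5, 6, 3, 55]
[4, 5, 6, 3, 55]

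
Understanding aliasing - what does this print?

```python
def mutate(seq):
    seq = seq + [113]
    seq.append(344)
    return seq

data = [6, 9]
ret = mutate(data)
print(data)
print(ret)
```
[6, 9]
[6, 9, 113, 344]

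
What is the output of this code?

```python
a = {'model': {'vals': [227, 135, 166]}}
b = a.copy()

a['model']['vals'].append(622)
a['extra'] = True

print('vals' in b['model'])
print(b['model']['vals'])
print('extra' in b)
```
True
[227, 135, 166, 622]
False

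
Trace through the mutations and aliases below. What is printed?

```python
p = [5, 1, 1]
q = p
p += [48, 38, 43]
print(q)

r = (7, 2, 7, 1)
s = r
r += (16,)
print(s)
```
[5, 1, 1, 48, 38, 43]
(7, 2, 7, 1)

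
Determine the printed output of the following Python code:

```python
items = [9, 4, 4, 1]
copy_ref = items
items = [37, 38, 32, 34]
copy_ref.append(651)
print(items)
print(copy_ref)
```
[37, 38, 32, 34]
[9, 4, 4, 1, 651]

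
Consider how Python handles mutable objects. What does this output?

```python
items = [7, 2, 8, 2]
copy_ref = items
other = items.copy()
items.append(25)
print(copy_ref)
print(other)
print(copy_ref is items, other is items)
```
[7, 2, 8, 2, 25]
[7, 2, 8, 2]
True False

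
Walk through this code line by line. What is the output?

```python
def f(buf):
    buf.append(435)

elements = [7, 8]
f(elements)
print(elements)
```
[7, 8, 435]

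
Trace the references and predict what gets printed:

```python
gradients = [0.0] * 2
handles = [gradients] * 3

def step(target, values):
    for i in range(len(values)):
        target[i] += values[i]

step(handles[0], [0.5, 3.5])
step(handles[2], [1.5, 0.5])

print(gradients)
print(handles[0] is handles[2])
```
[2.0, 4.0]
True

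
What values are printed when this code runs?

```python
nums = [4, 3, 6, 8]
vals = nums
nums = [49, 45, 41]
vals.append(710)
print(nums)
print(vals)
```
[49, 45, 41]
[4, 3, 6, 8, 710]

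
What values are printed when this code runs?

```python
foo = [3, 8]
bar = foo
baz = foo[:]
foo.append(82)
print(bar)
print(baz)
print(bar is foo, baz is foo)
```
[3, 8, 82]
[3, 8]
True False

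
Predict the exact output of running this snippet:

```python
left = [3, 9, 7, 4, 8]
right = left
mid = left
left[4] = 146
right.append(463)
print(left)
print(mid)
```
[3, 9, 7, 4, 146, 463]
[3, 9, 7, 4, 146, 463]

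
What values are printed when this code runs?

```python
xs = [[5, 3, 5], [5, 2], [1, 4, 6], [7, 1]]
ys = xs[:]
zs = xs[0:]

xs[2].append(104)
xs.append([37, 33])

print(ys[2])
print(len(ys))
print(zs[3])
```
[1, 4, 6, 104]
4
[7, 1]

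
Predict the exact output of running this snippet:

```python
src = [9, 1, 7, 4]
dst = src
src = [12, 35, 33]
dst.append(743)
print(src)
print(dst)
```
[12, 35, 33]
[9, 1, 7, 4, 743]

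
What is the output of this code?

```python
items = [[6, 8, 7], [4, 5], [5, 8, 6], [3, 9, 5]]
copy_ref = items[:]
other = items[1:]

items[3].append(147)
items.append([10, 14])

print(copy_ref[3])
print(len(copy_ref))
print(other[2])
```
[3, 9, 5, 147]
4
[3, 9, 5, 147]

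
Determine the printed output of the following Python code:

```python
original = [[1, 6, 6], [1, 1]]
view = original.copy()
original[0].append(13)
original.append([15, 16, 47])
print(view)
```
[[1, 6, 6, 13], [1, 1]]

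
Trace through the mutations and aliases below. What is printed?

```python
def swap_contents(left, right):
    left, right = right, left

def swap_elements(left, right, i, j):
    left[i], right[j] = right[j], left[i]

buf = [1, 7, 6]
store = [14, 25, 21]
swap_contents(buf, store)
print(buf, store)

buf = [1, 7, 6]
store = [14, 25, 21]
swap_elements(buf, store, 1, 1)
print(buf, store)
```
[1, 7, 6] [14, 25, 21]
[1, 25, 6] [14, 7, 21]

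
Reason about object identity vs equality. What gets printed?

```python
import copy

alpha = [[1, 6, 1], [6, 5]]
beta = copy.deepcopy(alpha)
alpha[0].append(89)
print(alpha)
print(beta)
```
[[1, 6, 1, 89], [6, 5]]
[[1, 6, 1], [6, 5]]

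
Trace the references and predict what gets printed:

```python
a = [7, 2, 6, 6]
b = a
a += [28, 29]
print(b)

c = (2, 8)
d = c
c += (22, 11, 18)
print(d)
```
[7, 2, 6, 6, 28, 29]
(2, 8)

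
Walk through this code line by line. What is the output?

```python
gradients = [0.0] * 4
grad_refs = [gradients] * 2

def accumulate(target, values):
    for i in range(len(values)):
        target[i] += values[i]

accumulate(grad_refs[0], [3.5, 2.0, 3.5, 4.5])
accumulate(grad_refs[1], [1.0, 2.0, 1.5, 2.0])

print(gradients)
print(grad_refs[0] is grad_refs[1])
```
[4.5, 4.0, 5.0, 6.5]
True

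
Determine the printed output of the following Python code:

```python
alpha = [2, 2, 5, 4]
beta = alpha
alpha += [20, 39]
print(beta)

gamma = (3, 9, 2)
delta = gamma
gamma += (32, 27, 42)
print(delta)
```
[2, 2, 5, 4, 20, 39]
(3, 9, 2)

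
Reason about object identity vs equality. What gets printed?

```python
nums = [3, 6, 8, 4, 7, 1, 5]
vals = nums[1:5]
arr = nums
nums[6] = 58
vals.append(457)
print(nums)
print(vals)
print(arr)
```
[3, 6, 8, 4, 7, 1, 58]
[6, 8, 4, 7, 457]
[3, 6, 8, 4, 7, 1, 58]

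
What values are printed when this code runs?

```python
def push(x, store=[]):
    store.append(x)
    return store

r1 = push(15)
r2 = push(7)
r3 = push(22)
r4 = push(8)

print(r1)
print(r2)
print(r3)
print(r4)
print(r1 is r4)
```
[15, 7, 22, 8]
[15, 7, 22, 8]
[15, 7, 22, 8]
[15, 7, 22, 8]
True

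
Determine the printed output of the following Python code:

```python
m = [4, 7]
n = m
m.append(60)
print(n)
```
[4, 7, 60]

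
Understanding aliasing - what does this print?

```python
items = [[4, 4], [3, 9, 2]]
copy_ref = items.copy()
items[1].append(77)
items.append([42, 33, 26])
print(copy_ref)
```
[[4, 4], [3, 9, 2, 77]]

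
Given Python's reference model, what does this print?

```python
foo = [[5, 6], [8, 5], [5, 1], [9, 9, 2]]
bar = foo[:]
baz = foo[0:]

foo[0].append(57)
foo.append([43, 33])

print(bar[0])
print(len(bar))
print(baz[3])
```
[5, 6, 57]
4
[9, 9, 2]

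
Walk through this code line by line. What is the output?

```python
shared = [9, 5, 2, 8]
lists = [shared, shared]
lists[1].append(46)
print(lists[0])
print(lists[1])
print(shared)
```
[9, 5, 2, 8, 46]
[9, 5, 2, 8, 46]
[9, 5, 2, 8, 46]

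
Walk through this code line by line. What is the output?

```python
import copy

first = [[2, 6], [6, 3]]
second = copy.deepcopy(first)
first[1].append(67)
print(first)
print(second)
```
[[2, 6], [6, 3, 67]]
[[2, 6], [6, 3]]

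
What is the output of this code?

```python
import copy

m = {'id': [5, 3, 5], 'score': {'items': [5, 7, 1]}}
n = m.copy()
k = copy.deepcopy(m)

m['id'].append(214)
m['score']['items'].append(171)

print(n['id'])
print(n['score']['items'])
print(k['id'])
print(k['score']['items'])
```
[5, 3, 5, 214]
[5, 7, 1, 171]
[5, 3, 5]
[5, 7, 1]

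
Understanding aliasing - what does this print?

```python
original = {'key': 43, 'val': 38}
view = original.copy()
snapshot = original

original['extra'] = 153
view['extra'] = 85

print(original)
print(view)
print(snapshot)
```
{'key': 43, 'val': 38, 'extra': 153}
{'key': 43, 'val': 38, 'extra': 85}
{'key': 43, 'val': 38, 'extra': 153}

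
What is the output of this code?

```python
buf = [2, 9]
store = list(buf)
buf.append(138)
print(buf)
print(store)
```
[2, 9, 138]
[2, 9]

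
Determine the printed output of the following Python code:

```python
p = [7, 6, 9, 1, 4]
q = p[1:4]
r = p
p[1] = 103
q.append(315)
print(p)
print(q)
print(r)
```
[7, 103, 9, 1, 4]
[6, 9, 1, 315]
[7, 103, 9, 1, 4]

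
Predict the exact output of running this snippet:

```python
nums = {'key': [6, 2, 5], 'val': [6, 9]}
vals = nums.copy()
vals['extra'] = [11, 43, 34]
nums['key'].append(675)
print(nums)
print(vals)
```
{'key': [6, 2, 5, 675], 'val': [6, 9]}
{'key': [6, 2, 5, 675], 'val': [6, 9], 'extra': [11, 43, 34]}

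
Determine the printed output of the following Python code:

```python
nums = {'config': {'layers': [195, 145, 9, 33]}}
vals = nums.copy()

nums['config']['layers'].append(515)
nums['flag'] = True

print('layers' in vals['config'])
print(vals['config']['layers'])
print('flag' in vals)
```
True
[195, 145, 9, 33, 515]
False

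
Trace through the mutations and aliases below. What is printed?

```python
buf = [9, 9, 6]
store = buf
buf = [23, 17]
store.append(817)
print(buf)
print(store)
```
[23, 17]
[9, 9, 6, 817]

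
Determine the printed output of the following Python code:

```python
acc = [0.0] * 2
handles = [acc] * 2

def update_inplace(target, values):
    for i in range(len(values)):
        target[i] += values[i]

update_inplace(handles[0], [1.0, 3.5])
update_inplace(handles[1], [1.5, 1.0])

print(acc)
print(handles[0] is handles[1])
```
[2.5, 4.5]
True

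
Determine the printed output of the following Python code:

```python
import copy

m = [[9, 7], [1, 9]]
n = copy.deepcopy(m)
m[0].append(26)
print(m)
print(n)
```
[[9, 7, 26], [1, 9]]
[[9, 7], [1, 9]]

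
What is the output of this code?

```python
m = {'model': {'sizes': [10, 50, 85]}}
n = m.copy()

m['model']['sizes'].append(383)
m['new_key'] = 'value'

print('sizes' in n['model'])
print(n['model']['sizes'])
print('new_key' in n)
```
True
[10, 50, 85, 383]
False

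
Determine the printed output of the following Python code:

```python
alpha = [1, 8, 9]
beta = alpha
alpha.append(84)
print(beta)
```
[1, 8, 9, 84]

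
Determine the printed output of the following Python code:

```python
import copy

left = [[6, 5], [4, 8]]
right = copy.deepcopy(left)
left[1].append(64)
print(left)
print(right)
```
[[6, 5], [4, 8, 64]]
[[6, 5], [4, 8]]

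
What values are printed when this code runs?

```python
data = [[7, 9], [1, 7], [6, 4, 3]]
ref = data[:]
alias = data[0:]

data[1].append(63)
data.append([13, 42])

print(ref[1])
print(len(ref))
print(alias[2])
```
[1, 7, 63]
3
[6, 4, 3]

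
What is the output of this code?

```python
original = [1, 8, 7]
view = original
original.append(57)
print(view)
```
[1, 8, 7, 57]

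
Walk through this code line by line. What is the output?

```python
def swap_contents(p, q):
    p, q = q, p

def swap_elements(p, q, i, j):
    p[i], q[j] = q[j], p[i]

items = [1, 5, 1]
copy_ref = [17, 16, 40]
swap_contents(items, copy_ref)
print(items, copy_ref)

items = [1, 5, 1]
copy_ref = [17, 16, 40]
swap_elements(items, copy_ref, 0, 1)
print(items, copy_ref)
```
[1, 5, 1] [17, 16, 40]
[16, 5, 1] [17, 1, 40]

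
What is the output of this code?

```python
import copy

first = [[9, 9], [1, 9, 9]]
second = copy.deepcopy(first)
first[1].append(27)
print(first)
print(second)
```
[[9, 9], [1, 9, 9, 27]]
[[9, 9], [1, 9, 9]]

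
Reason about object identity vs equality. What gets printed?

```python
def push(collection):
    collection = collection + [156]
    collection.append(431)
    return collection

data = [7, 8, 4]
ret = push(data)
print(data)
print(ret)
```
[7, 8, 4]
[7, 8, 4, 156, 431]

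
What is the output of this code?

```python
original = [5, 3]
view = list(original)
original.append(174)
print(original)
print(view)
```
[5, 3, 174]
[5, 3]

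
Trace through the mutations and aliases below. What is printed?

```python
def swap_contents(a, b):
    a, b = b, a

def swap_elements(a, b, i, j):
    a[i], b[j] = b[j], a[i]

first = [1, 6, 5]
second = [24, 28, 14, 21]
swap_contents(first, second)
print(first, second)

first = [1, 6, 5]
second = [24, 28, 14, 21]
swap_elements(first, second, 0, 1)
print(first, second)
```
[1, 6, 5] [24, 28, 14, 21]
[28, 6, 5] [24, 1, 14, 21]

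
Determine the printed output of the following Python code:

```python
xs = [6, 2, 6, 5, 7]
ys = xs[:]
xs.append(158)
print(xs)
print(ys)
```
[6, 2, 6, 5, 7, 158]
[6, 2, 6, 5, 7]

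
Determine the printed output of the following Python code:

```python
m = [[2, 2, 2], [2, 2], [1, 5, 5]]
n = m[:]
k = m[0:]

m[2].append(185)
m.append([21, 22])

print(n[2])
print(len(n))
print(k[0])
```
[1, 5, 5, 185]
3
[2, 2, 2]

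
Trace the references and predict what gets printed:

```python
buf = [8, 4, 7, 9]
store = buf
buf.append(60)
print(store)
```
[8, 4, 7, 9, 60]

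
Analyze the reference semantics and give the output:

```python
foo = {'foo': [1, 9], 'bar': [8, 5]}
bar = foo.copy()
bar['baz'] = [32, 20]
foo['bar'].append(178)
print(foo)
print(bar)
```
{'foo': [1, 9], 'bar': [8, 5, 178]}
{'foo': [1, 9], 'bar': [8, 5, 178], 'baz': [32, 20]}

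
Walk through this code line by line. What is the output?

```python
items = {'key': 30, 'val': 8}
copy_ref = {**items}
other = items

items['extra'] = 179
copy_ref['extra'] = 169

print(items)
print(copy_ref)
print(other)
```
{'key': 30, 'val': 8, 'extra': 179}
{'key': 30, 'val': 8, 'extra': 169}
{'key': 30, 'val': 8, 'extra': 179}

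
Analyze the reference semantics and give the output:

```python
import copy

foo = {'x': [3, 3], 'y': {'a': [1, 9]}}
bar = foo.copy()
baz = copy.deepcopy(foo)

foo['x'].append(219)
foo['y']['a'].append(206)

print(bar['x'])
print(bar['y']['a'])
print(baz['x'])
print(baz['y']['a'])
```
[3, 3, 219]
[1, 9, 206]
[3, 3]
[1, 9]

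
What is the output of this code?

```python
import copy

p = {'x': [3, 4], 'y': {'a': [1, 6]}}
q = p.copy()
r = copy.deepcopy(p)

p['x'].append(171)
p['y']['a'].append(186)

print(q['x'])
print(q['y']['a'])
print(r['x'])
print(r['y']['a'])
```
[3, 4, 171]
[1, 6, 186]
[3, 4]
[1, 6]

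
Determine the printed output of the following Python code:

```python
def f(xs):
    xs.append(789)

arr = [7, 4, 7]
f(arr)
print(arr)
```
[7, 4, 7, 789]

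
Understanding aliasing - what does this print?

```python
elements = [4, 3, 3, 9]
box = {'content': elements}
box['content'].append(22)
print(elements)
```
[4, 3, 3, 9, 22]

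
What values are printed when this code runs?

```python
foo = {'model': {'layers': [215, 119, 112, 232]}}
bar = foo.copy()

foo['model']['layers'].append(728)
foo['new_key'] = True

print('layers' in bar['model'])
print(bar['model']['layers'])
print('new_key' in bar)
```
True
[215, 119, 112, 232, 728]
False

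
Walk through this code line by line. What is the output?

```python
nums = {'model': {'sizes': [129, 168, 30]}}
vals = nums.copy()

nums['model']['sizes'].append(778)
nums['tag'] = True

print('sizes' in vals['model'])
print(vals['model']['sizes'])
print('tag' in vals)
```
True
[129, 168, 30, 778]
False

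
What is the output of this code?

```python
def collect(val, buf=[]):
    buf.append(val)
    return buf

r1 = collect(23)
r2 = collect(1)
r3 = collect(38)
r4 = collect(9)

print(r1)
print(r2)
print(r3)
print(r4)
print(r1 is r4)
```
[23, 1, 38, 9]
[23, 1, 38, 9]
[23, 1, 38, 9]
[23, 1, 38, 9]
True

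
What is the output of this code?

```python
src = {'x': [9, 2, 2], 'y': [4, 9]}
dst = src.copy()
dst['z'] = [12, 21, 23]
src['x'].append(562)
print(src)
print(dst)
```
{'x': [9, 2, 2, 562], 'y': [4, 9]}
{'x': [9, 2, 2, 562], 'y': [4, 9], 'z': [12, 21, 23]}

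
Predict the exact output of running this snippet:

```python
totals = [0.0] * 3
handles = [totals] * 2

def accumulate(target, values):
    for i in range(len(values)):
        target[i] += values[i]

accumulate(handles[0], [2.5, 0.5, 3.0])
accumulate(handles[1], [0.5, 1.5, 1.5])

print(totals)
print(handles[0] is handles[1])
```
[3.0, 2.0, 4.5]
True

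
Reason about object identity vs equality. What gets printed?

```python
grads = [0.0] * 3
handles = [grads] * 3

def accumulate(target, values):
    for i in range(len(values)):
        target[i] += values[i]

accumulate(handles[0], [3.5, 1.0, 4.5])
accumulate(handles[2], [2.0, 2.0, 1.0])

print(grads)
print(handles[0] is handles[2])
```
[5.5, 3.0, 5.5]
True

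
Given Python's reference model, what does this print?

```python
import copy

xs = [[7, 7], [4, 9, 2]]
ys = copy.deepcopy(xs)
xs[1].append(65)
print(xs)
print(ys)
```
[[7, 7], [4, 9, 2, 65]]
[[7, 7], [4, 9, 2]]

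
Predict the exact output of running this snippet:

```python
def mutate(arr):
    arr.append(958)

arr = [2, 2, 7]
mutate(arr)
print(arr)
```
[2, 2, 7, 958]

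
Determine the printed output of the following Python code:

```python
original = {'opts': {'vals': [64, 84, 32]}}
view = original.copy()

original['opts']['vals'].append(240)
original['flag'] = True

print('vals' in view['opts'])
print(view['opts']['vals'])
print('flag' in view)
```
True
[64, 84, 32, 240]
False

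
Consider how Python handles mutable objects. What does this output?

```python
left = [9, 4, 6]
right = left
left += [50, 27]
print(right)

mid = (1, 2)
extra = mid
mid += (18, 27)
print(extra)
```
[9, 4, 6, 50, 27]
(1, 2)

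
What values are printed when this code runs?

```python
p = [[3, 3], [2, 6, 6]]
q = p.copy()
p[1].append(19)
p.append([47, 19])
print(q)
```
[[3, 3], [2, 6, 6, 19]]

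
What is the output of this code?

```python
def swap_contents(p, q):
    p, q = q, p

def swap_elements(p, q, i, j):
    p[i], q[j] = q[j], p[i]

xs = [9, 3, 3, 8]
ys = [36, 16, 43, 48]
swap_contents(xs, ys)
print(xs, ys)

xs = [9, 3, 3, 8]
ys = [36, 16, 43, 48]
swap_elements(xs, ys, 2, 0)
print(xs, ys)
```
[9, 3, 3, 8] [36, 16, 43, 48]
[9, 3, 36, 8] [3, 16, 43, 48]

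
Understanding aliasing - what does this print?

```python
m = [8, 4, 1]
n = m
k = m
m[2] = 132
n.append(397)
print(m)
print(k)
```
[8, 4, 132, 397]
[8, 4, 132, 397]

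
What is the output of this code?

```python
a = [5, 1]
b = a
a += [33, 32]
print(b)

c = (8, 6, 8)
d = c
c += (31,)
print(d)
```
[5, 1, 33, 32]
(8, 6, 8)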